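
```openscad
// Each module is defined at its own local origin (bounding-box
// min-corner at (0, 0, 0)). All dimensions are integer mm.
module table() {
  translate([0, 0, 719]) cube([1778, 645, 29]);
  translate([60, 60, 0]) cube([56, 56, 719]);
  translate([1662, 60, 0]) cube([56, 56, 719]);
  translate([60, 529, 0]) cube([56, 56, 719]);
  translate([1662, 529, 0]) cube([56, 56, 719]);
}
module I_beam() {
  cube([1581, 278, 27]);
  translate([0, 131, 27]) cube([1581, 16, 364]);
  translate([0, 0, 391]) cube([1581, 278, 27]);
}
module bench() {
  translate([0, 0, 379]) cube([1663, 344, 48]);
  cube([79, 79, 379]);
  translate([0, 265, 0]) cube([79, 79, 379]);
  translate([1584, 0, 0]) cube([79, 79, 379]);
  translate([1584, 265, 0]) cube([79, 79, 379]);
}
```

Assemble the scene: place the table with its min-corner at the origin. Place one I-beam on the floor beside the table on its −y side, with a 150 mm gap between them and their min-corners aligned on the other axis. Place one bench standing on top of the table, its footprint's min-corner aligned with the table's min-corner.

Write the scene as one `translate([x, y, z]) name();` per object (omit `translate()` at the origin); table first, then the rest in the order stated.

table();
translate([0, -428, 0]) I_beam();
translate([0, 0, 748]) bench();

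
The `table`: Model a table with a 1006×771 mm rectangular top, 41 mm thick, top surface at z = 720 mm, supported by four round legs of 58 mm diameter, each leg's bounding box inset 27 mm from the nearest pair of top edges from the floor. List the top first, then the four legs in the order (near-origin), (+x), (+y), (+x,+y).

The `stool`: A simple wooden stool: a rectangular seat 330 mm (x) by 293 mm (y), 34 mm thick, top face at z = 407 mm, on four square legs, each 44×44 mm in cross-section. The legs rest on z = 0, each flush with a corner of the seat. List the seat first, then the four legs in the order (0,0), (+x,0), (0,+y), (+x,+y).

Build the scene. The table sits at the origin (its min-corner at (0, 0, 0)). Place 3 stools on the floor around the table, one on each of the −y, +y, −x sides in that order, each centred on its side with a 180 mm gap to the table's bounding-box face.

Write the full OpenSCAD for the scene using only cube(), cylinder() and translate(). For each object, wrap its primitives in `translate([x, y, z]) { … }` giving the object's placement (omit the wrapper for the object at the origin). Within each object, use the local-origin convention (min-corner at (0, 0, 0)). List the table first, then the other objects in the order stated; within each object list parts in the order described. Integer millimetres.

translate([0, 0, 679]) cube([1006, 771, 41]);
translate([56, 56, 0]) cylinder(h = 679, r = 29);
translate([950, 56, 0]) cylinder(h = 679, r = 29);
translate([56, 715, 0]) cylinder(h = 679, r = 29);
translate([950, 715, 0]) cylinder(h = 679, r = 29);
translate([338, -473, 0]) {
  translate([0, 0, 373]) cube([330, 293, 34]);
  cube([44, 44, 373]);
  translate([286, 0, 0]) cube([44, 44, 373]);
  translate([0, 249, 0]) cube([44, 44, 373]);
  translate([286, 249, 0]) cube([44, 44, 373]);
}
translate([338, 951, 0]) {
  translate([0, 0, 373]) cube([330, 293, 34]);
  cube([44, 44, 373]);
  translate([286, 0, 0]) cube([44, 44, 373]);
  translate([0, 249, 0]) cube([44, 44, 373]);
  translate([286, 249, 0]) cube([44, 44, 373]);
}
translate([-510, 239, 0]) {
  translate([0, 0, 373]) cube([330, 293, 34]);
  cube([44, 44, 373]);
  translate([286, 0, 0]) cube([44, 44, 373]);
  translate([0, 249, 0]) cube([44, 44, 373]);
  translate([286, 249, 0]) cube([44, 44, 373]);
}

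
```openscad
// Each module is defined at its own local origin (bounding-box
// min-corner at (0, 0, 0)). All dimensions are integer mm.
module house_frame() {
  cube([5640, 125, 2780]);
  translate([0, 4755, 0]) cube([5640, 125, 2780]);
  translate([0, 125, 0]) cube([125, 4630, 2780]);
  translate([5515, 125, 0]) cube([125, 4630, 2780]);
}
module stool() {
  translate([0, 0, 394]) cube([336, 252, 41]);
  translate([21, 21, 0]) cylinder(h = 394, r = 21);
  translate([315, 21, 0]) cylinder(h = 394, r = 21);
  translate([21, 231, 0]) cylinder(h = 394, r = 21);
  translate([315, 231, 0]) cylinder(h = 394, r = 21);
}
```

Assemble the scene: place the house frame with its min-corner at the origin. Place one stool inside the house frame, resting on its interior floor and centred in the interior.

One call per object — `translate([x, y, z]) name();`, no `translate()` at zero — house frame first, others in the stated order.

house_frame();
translate([2652, 2314, 0]) stool();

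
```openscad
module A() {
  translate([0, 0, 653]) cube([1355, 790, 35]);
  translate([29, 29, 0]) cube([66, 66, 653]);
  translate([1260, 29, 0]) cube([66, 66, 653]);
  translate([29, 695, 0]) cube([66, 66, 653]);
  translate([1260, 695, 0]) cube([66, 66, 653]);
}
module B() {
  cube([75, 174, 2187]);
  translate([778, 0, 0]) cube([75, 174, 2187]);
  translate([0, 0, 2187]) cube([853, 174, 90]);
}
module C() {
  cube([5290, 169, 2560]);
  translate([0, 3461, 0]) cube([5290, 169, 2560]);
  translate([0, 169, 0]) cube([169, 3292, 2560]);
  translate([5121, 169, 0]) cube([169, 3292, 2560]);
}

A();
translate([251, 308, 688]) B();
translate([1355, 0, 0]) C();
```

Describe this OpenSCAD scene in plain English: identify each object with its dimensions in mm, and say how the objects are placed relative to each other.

A is a table: top 1355 mm (x) × 790 mm (y), 35 mm thick, upper face at z = 688 mm, on four 66×66 mm square legs, each inset 29 mm from the nearest pair of top edges, running from z = 0 to the bottom of the top.

B is a door frame. The clear opening is 703 mm wide and 2187 mm high. Two 75 mm wide jambs, 174 mm deep, stand either side of the opening from the floor to the top of the opening. A 90 mm thick head sits across the top of both jambs, spanning the full outside width of the frame.

C is the wall frame of a small rectangular building: four walls, each 2560 mm tall and 169 mm thick, enclosing a footprint 5290 mm (x) by 3630 mm (y) outside-to-outside, with no floor or roof. The front and back walls (the −y and +y sides) span the full width; the two side walls fit between them.

The door frame is on top of the table, centred. The house frame is against the table's +x side, with their −y faces flush.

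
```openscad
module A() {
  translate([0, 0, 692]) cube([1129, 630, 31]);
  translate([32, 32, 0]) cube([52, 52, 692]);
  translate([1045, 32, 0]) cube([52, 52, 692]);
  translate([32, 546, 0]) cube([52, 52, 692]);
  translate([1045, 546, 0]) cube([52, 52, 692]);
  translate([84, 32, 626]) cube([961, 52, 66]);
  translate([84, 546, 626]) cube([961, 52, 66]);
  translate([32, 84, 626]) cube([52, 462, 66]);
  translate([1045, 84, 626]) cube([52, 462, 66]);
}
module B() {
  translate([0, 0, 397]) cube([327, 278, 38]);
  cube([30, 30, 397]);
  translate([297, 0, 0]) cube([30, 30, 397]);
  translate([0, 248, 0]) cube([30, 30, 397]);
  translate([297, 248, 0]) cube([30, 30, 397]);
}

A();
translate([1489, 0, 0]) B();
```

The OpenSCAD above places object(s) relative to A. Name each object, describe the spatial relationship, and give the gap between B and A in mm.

The stool's nearest face is 360 mm from the table's +x face.

A is a table. B is a stool. The stool is on the floor beside the table on its +x side. The gap between the stool and the table is 360 mm.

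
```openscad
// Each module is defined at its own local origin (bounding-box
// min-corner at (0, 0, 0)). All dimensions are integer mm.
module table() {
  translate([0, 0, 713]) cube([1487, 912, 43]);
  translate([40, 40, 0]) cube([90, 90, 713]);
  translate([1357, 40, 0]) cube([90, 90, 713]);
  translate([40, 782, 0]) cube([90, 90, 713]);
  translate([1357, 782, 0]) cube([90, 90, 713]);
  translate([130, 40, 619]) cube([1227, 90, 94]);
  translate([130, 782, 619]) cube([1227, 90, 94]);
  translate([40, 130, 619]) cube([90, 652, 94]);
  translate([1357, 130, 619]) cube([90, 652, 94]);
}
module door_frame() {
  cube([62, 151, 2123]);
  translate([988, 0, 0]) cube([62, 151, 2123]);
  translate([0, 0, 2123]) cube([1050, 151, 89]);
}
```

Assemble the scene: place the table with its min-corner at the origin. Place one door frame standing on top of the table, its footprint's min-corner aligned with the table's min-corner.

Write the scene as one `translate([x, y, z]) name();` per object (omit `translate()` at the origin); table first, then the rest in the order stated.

table();
translate([0, 0, 756]) door_frame();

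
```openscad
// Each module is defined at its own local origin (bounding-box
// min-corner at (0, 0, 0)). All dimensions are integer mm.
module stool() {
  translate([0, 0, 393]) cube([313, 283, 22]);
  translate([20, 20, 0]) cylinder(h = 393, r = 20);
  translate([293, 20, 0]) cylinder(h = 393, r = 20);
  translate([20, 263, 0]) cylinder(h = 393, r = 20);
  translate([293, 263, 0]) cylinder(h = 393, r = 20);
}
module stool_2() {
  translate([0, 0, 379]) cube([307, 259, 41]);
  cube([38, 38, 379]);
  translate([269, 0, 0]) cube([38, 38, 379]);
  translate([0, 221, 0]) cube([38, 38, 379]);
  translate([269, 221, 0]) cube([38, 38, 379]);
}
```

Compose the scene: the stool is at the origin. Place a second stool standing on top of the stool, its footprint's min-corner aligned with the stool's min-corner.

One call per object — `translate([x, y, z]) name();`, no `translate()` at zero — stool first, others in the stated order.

stool();
translate([0, 0, 415]) stool_2();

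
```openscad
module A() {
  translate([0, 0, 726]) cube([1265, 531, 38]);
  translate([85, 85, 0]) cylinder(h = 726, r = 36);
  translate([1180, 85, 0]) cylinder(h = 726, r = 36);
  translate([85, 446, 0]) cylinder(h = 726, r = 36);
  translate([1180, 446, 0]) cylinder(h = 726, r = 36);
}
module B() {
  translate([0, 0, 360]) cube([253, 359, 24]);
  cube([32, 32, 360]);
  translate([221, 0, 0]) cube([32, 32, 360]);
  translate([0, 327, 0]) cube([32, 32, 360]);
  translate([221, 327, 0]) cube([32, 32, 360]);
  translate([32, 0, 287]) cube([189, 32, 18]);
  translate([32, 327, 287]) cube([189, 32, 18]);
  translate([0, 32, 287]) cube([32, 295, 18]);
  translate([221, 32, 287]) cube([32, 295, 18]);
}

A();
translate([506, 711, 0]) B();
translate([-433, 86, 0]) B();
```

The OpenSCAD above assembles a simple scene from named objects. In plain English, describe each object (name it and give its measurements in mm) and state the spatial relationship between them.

A is a table: top 1265 mm (x) × 531 mm (y), 38 mm thick, upper face at z = 764 mm, on four round legs of 72 mm diameter, each leg's bounding box inset 49 mm from the nearest pair of top edges, running from z = 0 to the bottom of the top.

B is a four-legged stool. The seat is 253×359 mm, 24 mm thick, top at z = 384 mm. It stands on four square legs, each 32×32 mm in cross-section, from z = 0 to the seat underside, each flush with a corner of the seat. Four stretchers, 32 mm wide and 18 mm tall, connect adjacent legs with their undersides at z = 287 mm, each running between the inner faces of the legs it joins and aligned with the legs' outer faces on the other axis.

Two stools sit around the table at the +y, −x sides.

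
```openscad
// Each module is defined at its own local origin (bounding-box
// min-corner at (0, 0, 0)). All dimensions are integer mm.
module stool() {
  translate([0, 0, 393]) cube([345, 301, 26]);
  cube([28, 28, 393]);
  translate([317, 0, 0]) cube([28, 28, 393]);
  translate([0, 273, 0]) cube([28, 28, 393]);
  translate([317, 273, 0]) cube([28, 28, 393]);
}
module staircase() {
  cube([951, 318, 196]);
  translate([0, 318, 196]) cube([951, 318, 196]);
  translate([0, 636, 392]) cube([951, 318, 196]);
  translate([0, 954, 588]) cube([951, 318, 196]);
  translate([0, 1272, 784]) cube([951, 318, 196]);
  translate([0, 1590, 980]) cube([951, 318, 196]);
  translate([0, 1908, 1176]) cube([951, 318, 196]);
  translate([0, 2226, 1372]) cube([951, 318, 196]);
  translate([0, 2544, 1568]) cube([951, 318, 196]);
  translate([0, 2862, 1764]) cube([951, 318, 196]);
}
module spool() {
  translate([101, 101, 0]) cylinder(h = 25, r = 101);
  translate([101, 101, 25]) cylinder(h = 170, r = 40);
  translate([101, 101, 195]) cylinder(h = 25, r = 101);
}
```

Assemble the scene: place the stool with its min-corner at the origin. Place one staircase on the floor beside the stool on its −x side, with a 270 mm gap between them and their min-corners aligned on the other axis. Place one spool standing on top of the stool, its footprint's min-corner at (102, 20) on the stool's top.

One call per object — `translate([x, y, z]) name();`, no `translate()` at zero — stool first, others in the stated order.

stool();
translate([-1221, 0, 0]) staircase();
translate([102, 20, 419]) spool();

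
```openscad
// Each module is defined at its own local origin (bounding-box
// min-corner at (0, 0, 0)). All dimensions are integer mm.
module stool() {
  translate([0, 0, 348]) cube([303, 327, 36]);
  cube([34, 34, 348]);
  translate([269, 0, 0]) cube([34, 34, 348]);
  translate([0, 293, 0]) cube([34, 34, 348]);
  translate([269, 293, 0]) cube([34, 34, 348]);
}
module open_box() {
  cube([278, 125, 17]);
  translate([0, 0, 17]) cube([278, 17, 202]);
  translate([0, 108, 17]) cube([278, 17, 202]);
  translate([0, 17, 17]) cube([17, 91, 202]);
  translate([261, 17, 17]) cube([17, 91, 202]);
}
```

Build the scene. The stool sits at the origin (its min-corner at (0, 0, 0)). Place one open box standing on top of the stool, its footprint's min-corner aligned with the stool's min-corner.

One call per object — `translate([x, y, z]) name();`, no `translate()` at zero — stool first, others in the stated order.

stool();
translate([0, 0, 384]) open_box();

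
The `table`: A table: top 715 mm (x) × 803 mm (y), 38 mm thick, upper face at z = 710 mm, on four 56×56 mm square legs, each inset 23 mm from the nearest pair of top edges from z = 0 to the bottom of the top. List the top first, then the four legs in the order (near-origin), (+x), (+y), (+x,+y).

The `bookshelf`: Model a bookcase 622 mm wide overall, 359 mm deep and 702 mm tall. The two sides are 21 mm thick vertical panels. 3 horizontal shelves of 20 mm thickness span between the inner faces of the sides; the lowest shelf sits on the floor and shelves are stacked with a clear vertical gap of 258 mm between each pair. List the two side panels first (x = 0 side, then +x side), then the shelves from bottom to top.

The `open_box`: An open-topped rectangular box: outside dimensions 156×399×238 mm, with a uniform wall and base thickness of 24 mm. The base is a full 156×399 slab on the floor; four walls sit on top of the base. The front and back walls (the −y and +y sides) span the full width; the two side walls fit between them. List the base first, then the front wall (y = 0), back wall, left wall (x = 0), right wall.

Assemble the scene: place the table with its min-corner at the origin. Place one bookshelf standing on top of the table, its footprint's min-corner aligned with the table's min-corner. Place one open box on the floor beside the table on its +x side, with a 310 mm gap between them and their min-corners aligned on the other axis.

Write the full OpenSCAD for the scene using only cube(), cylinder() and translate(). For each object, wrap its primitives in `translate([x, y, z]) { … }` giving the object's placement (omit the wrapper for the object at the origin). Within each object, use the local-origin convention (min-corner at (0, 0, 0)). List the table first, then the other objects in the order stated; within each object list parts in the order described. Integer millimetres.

translate([0, 0, 672]) cube([715, 803, 38]);
translate([23, 23, 0]) cube([56, 56, 672]);
translate([636, 23, 0]) cube([56, 56, 672]);
translate([23, 724, 0]) cube([56, 56, 672]);
translate([636, 724, 0]) cube([56, 56, 672]);
translate([0, 0, 710]) {
  cube([21, 359, 702]);
  translate([601, 0, 0]) cube([21, 359, 702]);
  translate([21, 0, 0]) cube([580, 359, 20]);
  translate([21, 0, 278]) cube([580, 359, 20]);
  translate([21, 0, 556]) cube([580, 359, 20]);
}
translate([1025, 0, 0]) {
  cube([156, 399, 24]);
  translate([0, 0, 24]) cube([156, 24, 214]);
  translate([0, 375, 24]) cube([156, 24, 214]);
  translate([0, 24, 24]) cube([24, 351, 214]);
  translate([132, 24, 24]) cube([24, 351, 214]);
}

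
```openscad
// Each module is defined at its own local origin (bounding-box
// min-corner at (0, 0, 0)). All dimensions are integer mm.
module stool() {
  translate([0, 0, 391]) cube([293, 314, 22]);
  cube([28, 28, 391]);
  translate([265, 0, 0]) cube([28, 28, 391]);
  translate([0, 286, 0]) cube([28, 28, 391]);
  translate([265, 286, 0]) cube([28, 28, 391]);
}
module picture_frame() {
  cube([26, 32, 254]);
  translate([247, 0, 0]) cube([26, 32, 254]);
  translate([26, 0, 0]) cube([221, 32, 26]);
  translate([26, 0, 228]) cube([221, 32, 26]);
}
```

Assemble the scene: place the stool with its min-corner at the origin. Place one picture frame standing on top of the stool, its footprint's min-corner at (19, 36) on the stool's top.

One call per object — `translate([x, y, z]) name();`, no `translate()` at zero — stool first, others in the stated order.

stool();
translate([19, 36, 413]) picture_frame();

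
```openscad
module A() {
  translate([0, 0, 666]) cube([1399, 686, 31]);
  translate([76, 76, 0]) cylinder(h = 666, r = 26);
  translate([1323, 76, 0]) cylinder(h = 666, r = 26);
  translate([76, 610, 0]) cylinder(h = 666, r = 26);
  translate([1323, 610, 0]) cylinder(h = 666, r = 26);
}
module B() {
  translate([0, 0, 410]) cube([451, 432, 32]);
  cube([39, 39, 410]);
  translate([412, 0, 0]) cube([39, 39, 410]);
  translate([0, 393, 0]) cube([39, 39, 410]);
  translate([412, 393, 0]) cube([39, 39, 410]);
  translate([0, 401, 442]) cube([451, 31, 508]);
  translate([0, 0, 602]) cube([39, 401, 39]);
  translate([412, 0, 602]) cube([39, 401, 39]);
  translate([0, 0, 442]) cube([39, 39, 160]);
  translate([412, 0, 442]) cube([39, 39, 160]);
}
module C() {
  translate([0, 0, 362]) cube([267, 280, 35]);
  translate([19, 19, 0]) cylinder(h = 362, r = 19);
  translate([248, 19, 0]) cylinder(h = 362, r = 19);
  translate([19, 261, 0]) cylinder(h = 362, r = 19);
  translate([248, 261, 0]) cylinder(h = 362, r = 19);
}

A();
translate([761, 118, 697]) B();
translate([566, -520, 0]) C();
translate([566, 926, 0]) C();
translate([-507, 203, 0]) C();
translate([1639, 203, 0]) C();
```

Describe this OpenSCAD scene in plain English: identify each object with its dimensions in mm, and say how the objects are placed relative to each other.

A is a table with a 1399×686 mm rectangular top, 31 mm thick, top surface at z = 697 mm, supported by four round legs of 52 mm diameter, each leg's bounding box inset 50 mm from the nearest pair of top edges, running from the floor.

B is a chair. The seat is a 451×432×32 mm slab with its top at z = 442 mm, on four 39×39 mm corner legs (flush with the seat edges, standing on z = 0). A flat backrest 31 mm thick, 508 mm tall, spans the full seat width and rises from the seat top along its +y edge, rear face flush with the rear of the seat. Two armrests of 39×39 mm section run along each side from the seat's front edge to the front of the backrest, top faces 199 mm above the seat top and outer faces flush with the seat's x-edges; a 39×39 mm post under the front of each armrest stands on the seat at the front corner.

C is a four-legged stool. The seat is 267×280 mm, 35 mm thick, top at z = 397 mm. It stands on four round legs, each 38 mm in diameter, from z = 0 to the seat underside, each leg's axis is inset half a diameter from the nearest pair of seat edges (so the leg's bounding box is flush with the corner).

The chair is on top of the table. Four stools sit around the table at the −y, +y, −x, +x sides.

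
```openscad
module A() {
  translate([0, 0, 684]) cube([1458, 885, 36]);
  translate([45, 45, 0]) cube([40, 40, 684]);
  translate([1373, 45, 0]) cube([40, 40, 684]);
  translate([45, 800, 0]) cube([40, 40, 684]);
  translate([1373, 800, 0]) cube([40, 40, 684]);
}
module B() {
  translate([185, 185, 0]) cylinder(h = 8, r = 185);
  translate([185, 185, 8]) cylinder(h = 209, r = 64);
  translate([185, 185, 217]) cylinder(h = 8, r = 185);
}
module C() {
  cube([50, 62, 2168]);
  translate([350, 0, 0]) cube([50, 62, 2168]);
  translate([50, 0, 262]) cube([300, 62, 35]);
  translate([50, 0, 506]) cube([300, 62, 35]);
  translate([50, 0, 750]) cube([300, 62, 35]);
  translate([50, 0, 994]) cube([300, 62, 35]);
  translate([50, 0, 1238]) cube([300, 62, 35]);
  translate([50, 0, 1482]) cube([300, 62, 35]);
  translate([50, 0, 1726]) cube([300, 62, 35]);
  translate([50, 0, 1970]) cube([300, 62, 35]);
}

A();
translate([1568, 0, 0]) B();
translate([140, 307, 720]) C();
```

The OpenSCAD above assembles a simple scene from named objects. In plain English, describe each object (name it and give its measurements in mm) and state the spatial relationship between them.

A is a table: top 1458 mm (x) × 885 mm (y), 36 mm thick, upper face at z = 720 mm, on four 40×40 mm square legs, each inset 45 mm from the nearest pair of top edges, running from z = 0 to the bottom of the top.

B is a spool: two coaxial disc flanges of radius 185 mm and thickness 8 mm, joined by a core cylinder of radius 64 mm and height 209 mm. The lower flange rests on z = 0 and the three cylinders share a vertical axis.

C is a straight ladder. Two 50×62 mm vertical rails, 2168 mm tall, stand 400 mm apart (outside-to-outside) with their front faces coplanar on the −y side. 8 rungs, each 62 mm deep and 35 mm tall, span between the inner faces of the rails, front faces flush with the rails. The lowest rung's underside is at z = 262 mm and rungs are spaced 244 mm apart (underside to underside).

The spool is on the floor beside the table on its +x side. The ladder is on top of the table.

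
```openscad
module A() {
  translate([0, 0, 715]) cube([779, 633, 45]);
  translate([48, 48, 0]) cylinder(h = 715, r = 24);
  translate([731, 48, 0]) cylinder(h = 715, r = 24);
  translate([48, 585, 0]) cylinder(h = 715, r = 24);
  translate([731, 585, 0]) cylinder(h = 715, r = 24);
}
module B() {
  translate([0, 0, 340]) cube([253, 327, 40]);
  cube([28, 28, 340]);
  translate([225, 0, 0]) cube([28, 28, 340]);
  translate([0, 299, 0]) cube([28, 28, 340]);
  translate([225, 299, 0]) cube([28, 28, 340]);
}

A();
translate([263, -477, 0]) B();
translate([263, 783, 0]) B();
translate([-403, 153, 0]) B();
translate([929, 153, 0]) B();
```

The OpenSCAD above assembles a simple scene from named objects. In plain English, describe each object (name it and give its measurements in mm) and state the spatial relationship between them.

A is a table with a 779×633 mm rectangular top, 45 mm thick, top surface at z = 760 mm, supported by four round legs of 48 mm diameter, each leg's bounding box inset 24 mm from the nearest pair of top edges, running from the floor.

B is a four-legged stool. The seat is 253×327 mm, 40 mm thick, top at z = 380 mm. It stands on four square legs, each 28×28 mm in cross-section, from z = 0 to the seat underside, each flush with a corner of the seat.

Four stools sit around the table at the −y, +y, −x, +x sides.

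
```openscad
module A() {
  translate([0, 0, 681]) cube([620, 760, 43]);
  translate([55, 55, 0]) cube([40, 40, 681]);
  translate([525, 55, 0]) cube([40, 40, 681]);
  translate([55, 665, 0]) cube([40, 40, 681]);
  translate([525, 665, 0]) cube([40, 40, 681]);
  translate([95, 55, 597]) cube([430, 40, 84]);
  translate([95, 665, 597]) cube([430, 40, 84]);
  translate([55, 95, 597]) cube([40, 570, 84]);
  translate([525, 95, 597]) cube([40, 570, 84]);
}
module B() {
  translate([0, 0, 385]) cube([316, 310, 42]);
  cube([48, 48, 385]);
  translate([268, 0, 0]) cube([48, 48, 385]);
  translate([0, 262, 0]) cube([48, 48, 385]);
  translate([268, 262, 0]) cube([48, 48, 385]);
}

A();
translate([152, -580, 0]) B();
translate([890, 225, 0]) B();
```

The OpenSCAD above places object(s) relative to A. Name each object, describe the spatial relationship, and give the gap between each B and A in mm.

A is a table. B is a stool. Two stools sit around the table at the −y, +x sides. The gap between each stool and the table is 270 mm.

Each stool's nearest face is 270 mm from the table's bounding box.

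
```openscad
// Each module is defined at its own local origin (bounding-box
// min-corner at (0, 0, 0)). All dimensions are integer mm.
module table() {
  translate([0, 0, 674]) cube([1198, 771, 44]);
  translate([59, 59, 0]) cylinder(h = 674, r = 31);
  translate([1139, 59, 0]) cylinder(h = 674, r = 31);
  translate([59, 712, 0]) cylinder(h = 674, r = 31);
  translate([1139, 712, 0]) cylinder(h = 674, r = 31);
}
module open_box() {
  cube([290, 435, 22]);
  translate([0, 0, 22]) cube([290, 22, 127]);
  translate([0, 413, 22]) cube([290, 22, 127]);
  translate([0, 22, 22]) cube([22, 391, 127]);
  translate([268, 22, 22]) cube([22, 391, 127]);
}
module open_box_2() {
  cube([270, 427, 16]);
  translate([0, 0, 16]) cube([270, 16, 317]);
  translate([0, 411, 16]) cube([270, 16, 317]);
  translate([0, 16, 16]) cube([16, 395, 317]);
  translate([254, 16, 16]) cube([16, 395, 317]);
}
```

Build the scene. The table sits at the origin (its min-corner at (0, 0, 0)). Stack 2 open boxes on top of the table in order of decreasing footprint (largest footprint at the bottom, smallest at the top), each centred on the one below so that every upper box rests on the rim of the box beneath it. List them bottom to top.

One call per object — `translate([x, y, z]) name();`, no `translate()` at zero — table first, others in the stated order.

table();
translate([454, 168, 718]) open_box();
translate([464, 172, 867]) open_box_2();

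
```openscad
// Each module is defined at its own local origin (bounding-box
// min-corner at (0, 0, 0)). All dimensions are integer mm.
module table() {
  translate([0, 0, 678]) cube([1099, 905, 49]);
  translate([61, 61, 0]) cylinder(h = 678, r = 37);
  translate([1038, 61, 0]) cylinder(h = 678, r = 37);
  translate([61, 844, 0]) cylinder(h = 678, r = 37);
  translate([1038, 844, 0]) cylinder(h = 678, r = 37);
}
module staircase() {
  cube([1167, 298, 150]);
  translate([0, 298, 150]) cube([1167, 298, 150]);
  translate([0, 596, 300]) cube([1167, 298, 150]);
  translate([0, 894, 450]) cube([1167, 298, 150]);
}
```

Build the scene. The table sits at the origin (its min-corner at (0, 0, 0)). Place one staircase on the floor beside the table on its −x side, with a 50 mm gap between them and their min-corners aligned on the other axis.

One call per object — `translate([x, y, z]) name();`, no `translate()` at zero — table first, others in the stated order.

table();
translate([-1217, 0, 0]) staircase();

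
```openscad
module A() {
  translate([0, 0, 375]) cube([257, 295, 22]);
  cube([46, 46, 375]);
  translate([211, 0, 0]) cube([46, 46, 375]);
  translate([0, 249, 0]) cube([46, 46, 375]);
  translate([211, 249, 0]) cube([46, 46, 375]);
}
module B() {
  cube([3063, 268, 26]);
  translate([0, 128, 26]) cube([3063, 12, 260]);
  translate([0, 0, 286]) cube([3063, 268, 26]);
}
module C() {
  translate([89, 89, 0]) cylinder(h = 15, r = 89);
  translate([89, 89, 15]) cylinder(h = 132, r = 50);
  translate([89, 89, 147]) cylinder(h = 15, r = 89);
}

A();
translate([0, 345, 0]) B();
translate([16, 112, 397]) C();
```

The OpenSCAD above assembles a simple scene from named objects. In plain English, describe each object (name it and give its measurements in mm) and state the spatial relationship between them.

A is a simple wooden stool: a rectangular seat 257 mm (x) by 295 mm (y), 22 mm thick, top face at z = 397 mm, on four square legs, each 46×46 mm in cross-section. The legs rest on z = 0, each flush with a corner of the seat.

B is an I-beam lying along x, 3063 mm long. Overall section height 312 mm. Two flanges 268 mm wide (y) and 26 mm thick, one on the floor and one at the top; a web 12 mm thick runs between them, centred on the flange width.

C is a spool: two coaxial disc flanges of radius 89 mm and thickness 15 mm, joined by a core cylinder of radius 50 mm and height 132 mm. The lower flange rests on z = 0 and the three cylinders share a vertical axis.

The I-beam is on the floor beside the stool on its +y side. The spool is on top of the stool.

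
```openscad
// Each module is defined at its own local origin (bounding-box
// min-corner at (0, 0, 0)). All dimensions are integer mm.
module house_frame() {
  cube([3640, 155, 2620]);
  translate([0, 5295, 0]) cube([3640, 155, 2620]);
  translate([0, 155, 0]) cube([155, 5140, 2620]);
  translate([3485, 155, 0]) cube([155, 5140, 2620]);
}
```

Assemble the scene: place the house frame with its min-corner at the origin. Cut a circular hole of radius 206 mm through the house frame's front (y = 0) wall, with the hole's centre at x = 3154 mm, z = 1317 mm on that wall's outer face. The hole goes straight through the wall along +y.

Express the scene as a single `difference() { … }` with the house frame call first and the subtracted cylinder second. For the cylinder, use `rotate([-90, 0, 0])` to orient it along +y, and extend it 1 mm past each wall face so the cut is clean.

difference() {
  house_frame();
  translate([3154, -1, 1317]) rotate([-90, 0, 0]) cylinder(h = 157, r = 206);
}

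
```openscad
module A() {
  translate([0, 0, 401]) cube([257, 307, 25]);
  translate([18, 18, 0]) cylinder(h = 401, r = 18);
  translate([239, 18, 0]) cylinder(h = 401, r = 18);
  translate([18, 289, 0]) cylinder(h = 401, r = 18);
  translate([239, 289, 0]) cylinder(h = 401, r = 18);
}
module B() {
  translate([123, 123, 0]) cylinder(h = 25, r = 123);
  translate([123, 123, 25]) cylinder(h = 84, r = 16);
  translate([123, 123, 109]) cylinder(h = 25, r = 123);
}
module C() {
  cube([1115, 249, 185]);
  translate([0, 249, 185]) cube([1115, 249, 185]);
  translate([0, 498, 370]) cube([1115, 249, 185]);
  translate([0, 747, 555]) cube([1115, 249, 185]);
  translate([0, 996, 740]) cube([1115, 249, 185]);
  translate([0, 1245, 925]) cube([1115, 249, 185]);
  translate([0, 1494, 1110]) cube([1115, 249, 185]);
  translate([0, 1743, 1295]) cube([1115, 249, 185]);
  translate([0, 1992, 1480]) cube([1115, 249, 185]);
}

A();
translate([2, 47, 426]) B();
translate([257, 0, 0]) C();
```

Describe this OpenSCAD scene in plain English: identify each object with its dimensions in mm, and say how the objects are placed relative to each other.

A is a four-legged stool. The seat is a 257×307×25 mm slab whose top surface is at z = 426 mm; four round legs, each 36 mm in diameter, run from the floor (z = 0) to the underside of the seat, each leg's axis is inset half a diameter from the nearest pair of seat edges (so the leg's bounding box is flush with the corner).

B is a spool: two coaxial disc flanges of radius 123 mm and thickness 25 mm, joined by a core cylinder of radius 16 mm and height 84 mm. The lower flange rests on z = 0 and the three cylinders share a vertical axis.

C is a run of 9 identical solid stair steps. Each tread is 1115×249 mm and each step block is 185 mm high. Step 1 rests on the floor; step k is offset from step 1 by (k−1)×249 mm in y and (k−1)×185 mm in z.

The spool is on top of the stool. The staircase is against the stool's +x side, with their −y faces flush.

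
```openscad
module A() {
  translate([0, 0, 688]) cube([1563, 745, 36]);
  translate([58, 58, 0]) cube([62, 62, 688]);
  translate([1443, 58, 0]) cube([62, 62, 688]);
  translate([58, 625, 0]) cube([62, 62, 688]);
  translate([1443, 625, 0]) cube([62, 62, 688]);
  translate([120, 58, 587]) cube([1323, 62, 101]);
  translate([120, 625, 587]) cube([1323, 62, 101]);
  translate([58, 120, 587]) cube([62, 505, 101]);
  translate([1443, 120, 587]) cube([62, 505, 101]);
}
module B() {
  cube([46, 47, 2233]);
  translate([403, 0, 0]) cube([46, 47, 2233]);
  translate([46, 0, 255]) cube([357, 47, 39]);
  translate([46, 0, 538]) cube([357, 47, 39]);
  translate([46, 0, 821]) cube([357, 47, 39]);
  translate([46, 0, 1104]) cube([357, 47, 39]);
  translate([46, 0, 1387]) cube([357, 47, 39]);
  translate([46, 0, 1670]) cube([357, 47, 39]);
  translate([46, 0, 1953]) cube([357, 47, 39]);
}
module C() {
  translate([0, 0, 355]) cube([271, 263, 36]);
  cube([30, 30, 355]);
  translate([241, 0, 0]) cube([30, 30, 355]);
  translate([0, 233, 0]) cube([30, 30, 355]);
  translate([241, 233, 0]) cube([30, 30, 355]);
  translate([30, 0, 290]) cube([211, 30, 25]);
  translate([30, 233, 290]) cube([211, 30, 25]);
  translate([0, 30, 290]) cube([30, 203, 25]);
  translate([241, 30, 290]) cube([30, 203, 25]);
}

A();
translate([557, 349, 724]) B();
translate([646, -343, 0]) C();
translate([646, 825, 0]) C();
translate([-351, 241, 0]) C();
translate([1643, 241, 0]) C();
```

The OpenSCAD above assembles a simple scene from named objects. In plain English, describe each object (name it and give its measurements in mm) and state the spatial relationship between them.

A is a rectangular dining table. The top is 1563×745×36 mm with its upper surface at z = 724 mm. It stands on four 62×62 mm square legs, each inset 58 mm from the nearest pair of top edges, running from the floor to the underside of the top. Four apron rails, 62 mm thick and 101 mm tall, run between adjacent legs with their top edges flush with the underside of the top and their outer faces flush with the legs' outer faces.

B is a wooden ladder with two side rails of 46×47 mm section and 2233 mm height, set 449 mm apart overall. Between them run 7 rectangular rungs (47 mm deep, 39 mm thick), front faces flush with the rails' −y face. The bottom of the first rung is 255 mm above the floor and each subsequent rung is 283 mm higher than the one below.

C is a four-legged stool. The seat is 271×263 mm, 36 mm thick, top at z = 391 mm. It stands on four square legs, each 30×30 mm in cross-section, from z = 0 to the seat underside, each flush with a corner of the seat. Four stretchers, 30 mm wide and 25 mm tall, connect adjacent legs with their undersides at z = 290 mm, each running between the inner faces of the legs it joins and aligned with the legs' outer faces on the other axis.

The ladder is on top of the table, centred. Four stools sit around the table at the −y, +y, −x, +x sides.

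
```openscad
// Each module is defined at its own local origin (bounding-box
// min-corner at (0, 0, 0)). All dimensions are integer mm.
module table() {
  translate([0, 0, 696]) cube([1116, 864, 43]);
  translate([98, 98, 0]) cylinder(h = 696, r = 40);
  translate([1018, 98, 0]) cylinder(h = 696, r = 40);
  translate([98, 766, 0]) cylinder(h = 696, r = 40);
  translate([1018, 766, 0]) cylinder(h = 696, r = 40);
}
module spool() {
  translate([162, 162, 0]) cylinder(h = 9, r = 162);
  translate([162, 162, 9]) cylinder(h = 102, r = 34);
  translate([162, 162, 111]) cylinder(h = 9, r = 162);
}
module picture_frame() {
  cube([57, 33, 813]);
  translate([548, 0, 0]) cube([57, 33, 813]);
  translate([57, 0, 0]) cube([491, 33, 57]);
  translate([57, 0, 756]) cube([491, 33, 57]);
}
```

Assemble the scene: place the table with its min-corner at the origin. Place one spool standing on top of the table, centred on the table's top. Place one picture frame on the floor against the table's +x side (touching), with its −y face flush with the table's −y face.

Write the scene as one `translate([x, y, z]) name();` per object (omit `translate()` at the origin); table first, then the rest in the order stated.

table();
translate([396, 270, 739]) spool();
translate([1116, 0, 0]) picture_frame();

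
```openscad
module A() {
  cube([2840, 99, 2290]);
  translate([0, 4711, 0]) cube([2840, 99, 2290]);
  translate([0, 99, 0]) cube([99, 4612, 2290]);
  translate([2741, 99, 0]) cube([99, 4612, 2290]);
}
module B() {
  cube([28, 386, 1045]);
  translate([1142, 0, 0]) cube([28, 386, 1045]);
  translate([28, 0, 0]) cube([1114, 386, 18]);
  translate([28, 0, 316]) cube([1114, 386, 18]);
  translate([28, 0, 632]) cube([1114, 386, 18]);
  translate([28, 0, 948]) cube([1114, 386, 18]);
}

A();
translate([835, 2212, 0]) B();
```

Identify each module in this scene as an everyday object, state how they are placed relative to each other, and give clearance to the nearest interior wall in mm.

A is a house frame. B is a bookshelf. The bookshelf sits inside the house frame, centred. The clearance to the nearest interior wall is 736 mm.

Clearances: x = 736, y = 2113; minimum 736 mm.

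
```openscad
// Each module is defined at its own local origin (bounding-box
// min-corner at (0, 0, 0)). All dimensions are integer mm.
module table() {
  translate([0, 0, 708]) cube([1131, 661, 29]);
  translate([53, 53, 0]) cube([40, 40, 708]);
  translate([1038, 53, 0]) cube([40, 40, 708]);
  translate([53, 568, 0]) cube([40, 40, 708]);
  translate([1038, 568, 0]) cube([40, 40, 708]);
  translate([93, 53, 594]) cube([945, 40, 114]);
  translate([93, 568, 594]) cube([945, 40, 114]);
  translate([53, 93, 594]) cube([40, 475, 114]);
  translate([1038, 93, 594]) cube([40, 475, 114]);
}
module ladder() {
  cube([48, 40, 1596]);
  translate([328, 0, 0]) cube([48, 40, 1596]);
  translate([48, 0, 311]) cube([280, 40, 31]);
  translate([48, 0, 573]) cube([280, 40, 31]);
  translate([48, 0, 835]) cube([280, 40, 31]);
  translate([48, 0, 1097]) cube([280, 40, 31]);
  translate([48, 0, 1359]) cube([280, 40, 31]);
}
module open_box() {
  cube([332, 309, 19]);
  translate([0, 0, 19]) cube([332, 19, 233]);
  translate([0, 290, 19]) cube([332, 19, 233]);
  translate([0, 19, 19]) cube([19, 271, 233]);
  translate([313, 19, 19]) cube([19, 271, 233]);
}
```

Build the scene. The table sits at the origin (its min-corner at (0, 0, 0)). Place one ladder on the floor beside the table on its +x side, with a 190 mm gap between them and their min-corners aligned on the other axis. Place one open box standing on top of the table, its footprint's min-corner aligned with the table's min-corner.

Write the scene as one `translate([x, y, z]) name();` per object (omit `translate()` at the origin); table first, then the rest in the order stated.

table();
translate([1321, 0, 0]) ladder();
translate([0, 0, 737]) open_box();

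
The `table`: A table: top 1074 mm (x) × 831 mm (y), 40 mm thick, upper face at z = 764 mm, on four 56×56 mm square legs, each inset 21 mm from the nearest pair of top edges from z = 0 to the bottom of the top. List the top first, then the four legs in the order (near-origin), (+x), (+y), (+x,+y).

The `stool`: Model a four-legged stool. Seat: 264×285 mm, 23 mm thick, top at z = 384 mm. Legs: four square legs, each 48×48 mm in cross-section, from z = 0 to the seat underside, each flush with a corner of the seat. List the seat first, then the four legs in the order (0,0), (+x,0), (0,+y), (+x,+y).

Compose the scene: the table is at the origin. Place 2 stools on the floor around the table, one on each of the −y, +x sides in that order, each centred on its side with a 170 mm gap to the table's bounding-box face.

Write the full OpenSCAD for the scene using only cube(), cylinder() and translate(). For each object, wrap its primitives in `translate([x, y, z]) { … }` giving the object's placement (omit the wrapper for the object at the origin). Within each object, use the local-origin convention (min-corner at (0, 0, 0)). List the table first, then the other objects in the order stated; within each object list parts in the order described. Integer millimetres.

translate([0, 0, 724]) cube([1074, 831, 40]);
translate([21, 21, 0]) cube([56, 56, 724]);
translate([997, 21, 0]) cube([56, 56, 724]);
translate([21, 754, 0]) cube([56, 56, 724]);
translate([997, 754, 0]) cube([56, 56, 724]);
translate([405, -455, 0]) {
  translate([0, 0, 361]) cube([264, 285, 23]);
  cube([48, 48, 361]);
  translate([216, 0, 0]) cube([48, 48, 361]);
  translate([0, 237, 0]) cube([48, 48, 361]);
  translate([216, 237, 0]) cube([48, 48, 361]);
}
translate([1244, 273, 0]) {
  translate([0, 0, 361]) cube([264, 285, 23]);
  cube([48, 48, 361]);
  translate([216, 0, 0]) cube([48, 48, 361]);
  translate([0, 237, 0]) cube([48, 48, 361]);
  translate([216, 237, 0]) cube([48, 48, 361]);
}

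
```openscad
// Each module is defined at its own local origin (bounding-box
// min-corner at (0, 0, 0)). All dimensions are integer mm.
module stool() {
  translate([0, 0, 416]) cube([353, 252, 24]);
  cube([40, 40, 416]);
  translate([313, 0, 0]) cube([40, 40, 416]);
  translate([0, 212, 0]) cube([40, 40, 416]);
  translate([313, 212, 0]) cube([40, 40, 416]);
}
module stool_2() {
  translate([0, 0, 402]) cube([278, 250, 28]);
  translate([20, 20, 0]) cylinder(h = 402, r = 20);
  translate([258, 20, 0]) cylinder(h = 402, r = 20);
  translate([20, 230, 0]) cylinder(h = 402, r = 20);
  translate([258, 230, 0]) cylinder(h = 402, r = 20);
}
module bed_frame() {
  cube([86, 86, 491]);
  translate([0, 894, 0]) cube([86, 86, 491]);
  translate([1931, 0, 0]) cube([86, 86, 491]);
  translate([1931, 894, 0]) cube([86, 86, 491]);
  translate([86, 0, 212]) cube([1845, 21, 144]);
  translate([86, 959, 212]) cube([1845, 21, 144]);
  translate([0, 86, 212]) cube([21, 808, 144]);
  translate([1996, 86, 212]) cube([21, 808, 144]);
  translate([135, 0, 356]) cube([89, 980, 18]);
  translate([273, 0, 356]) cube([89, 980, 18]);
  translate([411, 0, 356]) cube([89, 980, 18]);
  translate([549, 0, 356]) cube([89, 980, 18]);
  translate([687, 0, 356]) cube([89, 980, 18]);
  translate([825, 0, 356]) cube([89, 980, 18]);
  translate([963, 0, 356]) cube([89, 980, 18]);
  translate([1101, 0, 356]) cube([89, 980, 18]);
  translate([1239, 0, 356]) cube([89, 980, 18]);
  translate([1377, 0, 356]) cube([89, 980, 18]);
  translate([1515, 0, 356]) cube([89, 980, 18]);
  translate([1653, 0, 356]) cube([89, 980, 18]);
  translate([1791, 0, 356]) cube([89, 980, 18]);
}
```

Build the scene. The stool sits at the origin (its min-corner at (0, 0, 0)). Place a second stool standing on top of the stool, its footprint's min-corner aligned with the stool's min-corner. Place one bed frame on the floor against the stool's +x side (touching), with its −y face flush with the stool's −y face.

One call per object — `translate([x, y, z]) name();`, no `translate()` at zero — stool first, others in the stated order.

stool();
translate([0, 0, 440]) stool_2();
translate([353, 0, 0]) bed_frame();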